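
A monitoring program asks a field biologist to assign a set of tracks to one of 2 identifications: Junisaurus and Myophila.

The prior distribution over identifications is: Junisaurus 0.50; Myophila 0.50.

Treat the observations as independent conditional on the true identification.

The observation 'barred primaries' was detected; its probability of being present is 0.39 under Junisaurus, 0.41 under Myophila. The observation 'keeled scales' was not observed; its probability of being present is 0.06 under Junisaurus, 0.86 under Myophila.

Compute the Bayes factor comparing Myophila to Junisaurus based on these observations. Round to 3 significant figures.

Joint likelihood of the evidence pattern under each hypothesis (using 1 − P(present | H) for each absent observation):
  Myophila: 0.41 × (1 − 0.86) = 0.0574
  Junisaurus: 0.39 × (1 − 0.06) = 0.3666
Bayes factor = 0.0574 / 0.3666 ≈ 0.157

0.157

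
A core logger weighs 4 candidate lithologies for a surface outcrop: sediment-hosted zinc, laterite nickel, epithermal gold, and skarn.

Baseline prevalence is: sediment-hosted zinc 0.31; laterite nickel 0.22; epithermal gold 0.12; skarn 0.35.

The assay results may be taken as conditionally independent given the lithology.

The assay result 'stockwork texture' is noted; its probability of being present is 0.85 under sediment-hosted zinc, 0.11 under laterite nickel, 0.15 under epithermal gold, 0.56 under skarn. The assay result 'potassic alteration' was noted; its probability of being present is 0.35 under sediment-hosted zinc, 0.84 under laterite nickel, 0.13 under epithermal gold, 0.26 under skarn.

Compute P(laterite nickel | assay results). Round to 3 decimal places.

0.123

By Bayes' rule with conditional independence, the unnormalized weight for each hypothesis is prior × ∏ likelihoods:
  sediment-hosted zinc: 0.31 × 0.85 × 0.35 = 0.092225
  laterite nickel: 0.22 × 0.11 × 0.84 = 0.020328
  epithermal gold: 0.12 × 0.15 × 0.13 = 0.00234
  skarn: 0.35 × 0.56 × 0.26 = 0.05096
The unnormalized weights sum to 0.16585.
P(laterite nickel | evidence) = 0.020328 / 0.16585 ≈ 0.123.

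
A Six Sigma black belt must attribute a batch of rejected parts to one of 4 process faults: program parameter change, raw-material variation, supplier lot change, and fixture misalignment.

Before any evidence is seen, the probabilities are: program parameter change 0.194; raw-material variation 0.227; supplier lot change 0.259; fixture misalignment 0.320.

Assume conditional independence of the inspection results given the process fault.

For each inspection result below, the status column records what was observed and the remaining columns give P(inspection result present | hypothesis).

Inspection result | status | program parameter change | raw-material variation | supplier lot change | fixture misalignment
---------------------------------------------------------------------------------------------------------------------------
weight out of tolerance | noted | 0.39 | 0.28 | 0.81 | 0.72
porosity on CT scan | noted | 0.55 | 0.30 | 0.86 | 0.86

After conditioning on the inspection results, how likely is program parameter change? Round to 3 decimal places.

Multiply each prior by the joint likelihood of the inspection result pattern:
  program parameter change: 0.194 × 0.39 × 0.55 = 0.041613
  raw-material variation: 0.227 × 0.28 × 0.30 = 0.019068
  supplier lot change: 0.259 × 0.81 × 0.86 = 0.18042
  fixture misalignment: 0.320 × 0.72 × 0.86 = 0.19814
The unnormalized weights sum to 0.43924.
P(program parameter change | evidence) = 0.041613 / 0.43924 ≈ 0.095.

0.095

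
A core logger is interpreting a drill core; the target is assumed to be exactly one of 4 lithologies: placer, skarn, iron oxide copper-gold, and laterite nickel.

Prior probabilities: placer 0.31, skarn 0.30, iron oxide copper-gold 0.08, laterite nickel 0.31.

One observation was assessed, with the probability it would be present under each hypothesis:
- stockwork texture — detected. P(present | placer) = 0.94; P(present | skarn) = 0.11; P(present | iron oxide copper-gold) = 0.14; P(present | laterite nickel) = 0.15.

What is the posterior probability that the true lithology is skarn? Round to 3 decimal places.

For each hypothesis, the unnormalized posterior weight is prior × likelihood:
  placer: 0.31 × 0.94 = 0.2914
  skarn: 0.30 × 0.11 = 0.033
  iron oxide copper-gold: 0.08 × 0.14 = 0.0112
  laterite nickel: 0.31 × 0.15 = 0.0465
Marginal likelihood of the evidence = 0.3821.
P(skarn | evidence) = 0.033 / 0.3821 ≈ 0.086.

0.086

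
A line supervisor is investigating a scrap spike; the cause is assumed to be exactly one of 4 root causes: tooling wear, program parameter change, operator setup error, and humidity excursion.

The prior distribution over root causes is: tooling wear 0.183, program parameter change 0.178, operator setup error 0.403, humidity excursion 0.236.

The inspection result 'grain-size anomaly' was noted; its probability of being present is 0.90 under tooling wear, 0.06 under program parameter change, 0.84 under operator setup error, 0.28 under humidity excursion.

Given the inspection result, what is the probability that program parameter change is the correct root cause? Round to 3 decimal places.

By Bayes' rule, the unnormalized weight for each hypothesis is prior × likelihood:
  tooling wear: 0.183 × 0.90 = 0.1647
  program parameter change: 0.178 × 0.06 = 0.01068
  operator setup error: 0.403 × 0.84 = 0.33852
  humidity excursion: 0.236 × 0.28 = 0.06608
The unnormalized weights sum to 0.57998.
P(program parameter change | evidence) = 0.01068 / 0.57998 ≈ 0.018.

0.018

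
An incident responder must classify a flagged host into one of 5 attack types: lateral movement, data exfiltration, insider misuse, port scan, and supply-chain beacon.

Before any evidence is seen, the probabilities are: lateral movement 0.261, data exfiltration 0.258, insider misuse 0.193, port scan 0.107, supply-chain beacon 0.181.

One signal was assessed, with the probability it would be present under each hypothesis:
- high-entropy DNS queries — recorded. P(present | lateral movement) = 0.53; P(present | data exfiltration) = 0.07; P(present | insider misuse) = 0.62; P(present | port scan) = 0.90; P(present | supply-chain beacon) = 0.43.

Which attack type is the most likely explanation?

For each hypothesis, the unnormalized posterior weight is prior × likelihood:
  lateral movement: 0.261 × 0.53 = 0.13833
  data exfiltration: 0.258 × 0.07 = 0.01806
  insider misuse: 0.193 × 0.62 = 0.11966
  port scan: 0.107 × 0.90 = 0.0963
  supply-chain beacon: 0.181 × 0.43 = 0.07783
Normalizing constant Z = 0.13833 + 0.01806 + 0.11966 + 0.0963 + 0.07783 = 0.45018.
P(lateral movement | evidence) ≈ 0.13833 / 0.45018 ≈ 0.307
P(data exfiltration | evidence) ≈ 0.01806 / 0.45018 ≈ 0.040
P(insider misuse | evidence) ≈ 0.11966 / 0.45018 ≈ 0.266
P(port scan | evidence) ≈ 0.0963 / 0.45018 ≈ 0.214
P(supply-chain beacon | evidence) ≈ 0.07783 / 0.45018 ≈ 0.173
The largest is 0.307, so lateral movement is most probable.

lateral movement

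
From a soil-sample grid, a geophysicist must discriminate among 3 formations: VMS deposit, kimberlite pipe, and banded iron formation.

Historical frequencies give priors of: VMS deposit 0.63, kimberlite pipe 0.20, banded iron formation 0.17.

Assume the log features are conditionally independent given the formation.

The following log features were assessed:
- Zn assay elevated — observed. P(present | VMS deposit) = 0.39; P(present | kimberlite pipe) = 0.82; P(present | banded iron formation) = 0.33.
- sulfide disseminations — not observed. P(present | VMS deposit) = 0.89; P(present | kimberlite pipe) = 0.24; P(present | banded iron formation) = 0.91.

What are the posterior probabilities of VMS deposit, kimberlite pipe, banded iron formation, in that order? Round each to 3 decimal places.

For each hypothesis, the unnormalized posterior weight is prior × product of the log feature likelihoods (using 1 − P(present | H) for each absent log feature):
  VMS deposit: 0.63 × 0.39 × (1 − 0.89) = 0.027027
  kimberlite pipe: 0.20 × 0.82 × (1 − 0.24) = 0.12464
  banded iron formation: 0.17 × 0.33 × (1 − 0.91) = 0.005049
Marginal likelihood of the evidence = 0.15672.
P(VMS deposit | evidence) = 0.027027 / 0.15672 ≈ 0.172
P(kimberlite pipe | evidence) = 0.12464 / 0.15672 ≈ 0.795
P(banded iron formation | evidence) = 0.005049 / 0.15672 ≈ 0.032

0.172, 0.795, 0.032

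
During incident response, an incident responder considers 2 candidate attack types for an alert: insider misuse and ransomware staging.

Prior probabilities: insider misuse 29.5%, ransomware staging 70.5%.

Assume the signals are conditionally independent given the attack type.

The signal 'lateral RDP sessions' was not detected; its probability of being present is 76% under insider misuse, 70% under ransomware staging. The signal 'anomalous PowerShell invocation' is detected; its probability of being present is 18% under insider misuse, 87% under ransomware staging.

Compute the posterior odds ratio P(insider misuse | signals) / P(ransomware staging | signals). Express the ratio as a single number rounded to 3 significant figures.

0.0693

Posterior odds equal prior odds times the likelihood ratio; only the two competing hypotheses matter (using 1 − P(present | H) for each absent signal).
  insider misuse: 0.295 × (1 − 0.76) × 0.18 = 0.012744
  ransomware staging: 0.705 × (1 − 0.70) × 0.87 = 0.18401
Posterior odds = 0.012744 / 0.18401 ≈ 0.0693.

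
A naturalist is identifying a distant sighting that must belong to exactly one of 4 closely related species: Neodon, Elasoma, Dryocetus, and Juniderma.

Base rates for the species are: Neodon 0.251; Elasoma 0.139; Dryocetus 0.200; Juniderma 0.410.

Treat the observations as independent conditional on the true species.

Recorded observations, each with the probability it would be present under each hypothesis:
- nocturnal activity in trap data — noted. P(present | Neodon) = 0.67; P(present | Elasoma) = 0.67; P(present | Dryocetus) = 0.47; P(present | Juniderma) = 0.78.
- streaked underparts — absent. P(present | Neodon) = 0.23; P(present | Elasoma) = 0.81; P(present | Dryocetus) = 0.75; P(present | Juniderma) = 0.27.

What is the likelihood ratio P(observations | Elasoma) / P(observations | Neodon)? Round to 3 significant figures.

Joint likelihood of the evidence pattern under each hypothesis (using 1 − P(present | H) for each absent observation):
  Elasoma: 0.67 × (1 − 0.81) = 0.1273
  Neodon: 0.67 × (1 − 0.23) = 0.5159
Bayes factor = 0.1273 / 0.5159 ≈ 0.247

0.247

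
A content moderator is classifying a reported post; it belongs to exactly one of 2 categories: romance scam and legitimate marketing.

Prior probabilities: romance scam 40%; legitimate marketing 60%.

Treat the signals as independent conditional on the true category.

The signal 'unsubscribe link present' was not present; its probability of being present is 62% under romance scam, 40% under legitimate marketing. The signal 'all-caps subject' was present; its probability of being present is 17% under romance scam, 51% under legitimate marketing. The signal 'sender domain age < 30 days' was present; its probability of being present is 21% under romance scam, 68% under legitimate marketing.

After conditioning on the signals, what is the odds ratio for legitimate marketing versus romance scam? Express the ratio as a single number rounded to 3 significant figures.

Unnormalized posterior weight (prior times the signal likelihoods) for each of the two hypotheses (using 1 − P(present | H) for each absent signal):
  legitimate marketing: 0.60 × (1 − 0.40) × 0.51 × 0.68 = 0.12485
  romance scam: 0.40 × (1 − 0.62) × 0.17 × 0.21 = 0.0054264
Odds(legitimate marketing : romance scam) = 0.12485 / 0.0054264 ≈ 23.0.

23.0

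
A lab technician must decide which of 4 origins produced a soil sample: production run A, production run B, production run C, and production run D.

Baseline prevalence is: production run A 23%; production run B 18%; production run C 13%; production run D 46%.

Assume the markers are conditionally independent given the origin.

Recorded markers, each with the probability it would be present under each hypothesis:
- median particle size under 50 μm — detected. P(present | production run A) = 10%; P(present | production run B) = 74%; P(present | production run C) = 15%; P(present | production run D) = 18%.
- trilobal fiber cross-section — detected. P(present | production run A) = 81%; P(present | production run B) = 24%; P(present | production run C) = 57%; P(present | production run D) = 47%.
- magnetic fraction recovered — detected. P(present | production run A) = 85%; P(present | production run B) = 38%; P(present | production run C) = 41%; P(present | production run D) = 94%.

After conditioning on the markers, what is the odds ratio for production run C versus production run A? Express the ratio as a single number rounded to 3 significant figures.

0.288

The normalizing constant cancels in an odds ratio, so compute prior × likelihood for the two hypotheses only:
  production run C: 0.13 × 0.15 × 0.57 × 0.41 = 0.0045571
  production run A: 0.23 × 0.10 × 0.81 × 0.85 = 0.015836
Odds(production run C : production run A) = 0.0045571 / 0.015836 ≈ 0.288.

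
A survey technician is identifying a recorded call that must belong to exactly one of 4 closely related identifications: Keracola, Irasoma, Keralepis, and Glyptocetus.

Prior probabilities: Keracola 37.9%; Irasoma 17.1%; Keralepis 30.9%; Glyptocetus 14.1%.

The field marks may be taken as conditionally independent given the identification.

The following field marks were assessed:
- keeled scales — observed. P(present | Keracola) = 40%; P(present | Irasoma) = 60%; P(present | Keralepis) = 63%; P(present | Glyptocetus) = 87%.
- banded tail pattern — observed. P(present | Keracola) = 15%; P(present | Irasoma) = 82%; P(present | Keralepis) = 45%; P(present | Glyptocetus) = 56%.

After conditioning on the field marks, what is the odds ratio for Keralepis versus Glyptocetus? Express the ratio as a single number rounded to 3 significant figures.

The normalizing constant cancels in an odds ratio, so compute prior × likelihood for the two hypotheses only:
  Keralepis: 0.309 × 0.63 × 0.45 = 0.087602
  Glyptocetus: 0.141 × 0.87 × 0.56 = 0.068695
Posterior odds = 0.087602 / 0.068695 ≈ 1.28.

1.28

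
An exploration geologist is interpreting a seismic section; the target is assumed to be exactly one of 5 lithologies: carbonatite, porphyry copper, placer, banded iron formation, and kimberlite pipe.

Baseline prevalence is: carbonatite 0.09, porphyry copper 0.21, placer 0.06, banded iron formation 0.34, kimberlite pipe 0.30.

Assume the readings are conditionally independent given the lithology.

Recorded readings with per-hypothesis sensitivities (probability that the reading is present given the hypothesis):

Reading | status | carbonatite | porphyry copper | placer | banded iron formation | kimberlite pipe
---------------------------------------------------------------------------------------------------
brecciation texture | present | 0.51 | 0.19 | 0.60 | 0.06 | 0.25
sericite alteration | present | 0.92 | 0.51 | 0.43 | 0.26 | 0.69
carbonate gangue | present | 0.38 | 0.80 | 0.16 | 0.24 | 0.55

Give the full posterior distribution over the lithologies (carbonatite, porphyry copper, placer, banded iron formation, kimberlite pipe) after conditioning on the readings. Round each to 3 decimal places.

0.249, 0.252, 0.038, 0.020, 0.441

Multiply each prior by the joint likelihood of the reading pattern:
  carbonatite: 0.09 × 0.51 × 0.92 × 0.38 = 0.016047
  porphyry copper: 0.21 × 0.19 × 0.51 × 0.80 = 0.016279
  placer: 0.06 × 0.60 × 0.43 × 0.16 = 0.0024768
  banded iron formation: 0.34 × 0.06 × 0.26 × 0.24 = 0.001273
  kimberlite pipe: 0.30 × 0.25 × 0.69 × 0.55 = 0.028463
The unnormalized weights sum to 0.064538.
P(carbonatite | evidence) = 0.016047 / 0.064538 ≈ 0.249
P(porphyry copper | evidence) = 0.016279 / 0.064538 ≈ 0.252
P(placer | evidence) = 0.0024768 / 0.064538 ≈ 0.038
P(banded iron formation | evidence) = 0.001273 / 0.064538 ≈ 0.020
P(kimberlite pipe | evidence) = 0.028463 / 0.064538 ≈ 0.441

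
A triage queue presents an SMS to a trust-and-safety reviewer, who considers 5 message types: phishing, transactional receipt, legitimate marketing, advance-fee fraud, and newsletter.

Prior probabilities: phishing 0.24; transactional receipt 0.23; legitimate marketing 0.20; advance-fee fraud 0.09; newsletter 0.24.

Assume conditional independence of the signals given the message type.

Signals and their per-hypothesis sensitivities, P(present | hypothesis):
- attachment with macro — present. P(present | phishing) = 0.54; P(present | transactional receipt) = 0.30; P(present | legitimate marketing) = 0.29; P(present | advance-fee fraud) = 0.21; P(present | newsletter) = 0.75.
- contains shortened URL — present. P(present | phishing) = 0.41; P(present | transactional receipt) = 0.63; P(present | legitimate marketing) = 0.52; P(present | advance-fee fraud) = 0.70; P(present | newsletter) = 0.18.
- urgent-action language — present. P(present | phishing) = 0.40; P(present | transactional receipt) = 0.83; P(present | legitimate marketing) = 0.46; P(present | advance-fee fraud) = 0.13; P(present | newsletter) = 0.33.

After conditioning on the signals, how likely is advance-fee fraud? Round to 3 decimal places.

0.021

For each hypothesis, the unnormalized posterior weight is prior × product of the signal likelihoods:
  phishing: 0.24 × 0.54 × 0.41 × 0.40 = 0.021254
  transactional receipt: 0.23 × 0.30 × 0.63 × 0.83 = 0.03608
  legitimate marketing: 0.20 × 0.29 × 0.52 × 0.46 = 0.013874
  advance-fee fraud: 0.09 × 0.21 × 0.70 × 0.13 = 0.0017199
  newsletter: 0.24 × 0.75 × 0.18 × 0.33 = 0.010692
Normalizing constant Z = 0.021254 + 0.03608 + 0.013874 + 0.0017199 + 0.010692 = 0.08362.
P(advance-fee fraud | evidence) = 0.0017199 / 0.08362 ≈ 0.021.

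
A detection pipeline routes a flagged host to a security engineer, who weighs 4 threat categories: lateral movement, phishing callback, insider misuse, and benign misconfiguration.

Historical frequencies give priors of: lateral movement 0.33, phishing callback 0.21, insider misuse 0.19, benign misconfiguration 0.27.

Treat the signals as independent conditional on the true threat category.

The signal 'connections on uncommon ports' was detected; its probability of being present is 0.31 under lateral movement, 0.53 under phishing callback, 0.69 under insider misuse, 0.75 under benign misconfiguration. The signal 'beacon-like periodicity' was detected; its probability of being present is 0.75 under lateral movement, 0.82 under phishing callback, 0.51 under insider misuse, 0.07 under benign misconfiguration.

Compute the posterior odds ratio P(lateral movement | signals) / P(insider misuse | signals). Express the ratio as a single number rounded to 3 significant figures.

Unnormalized posterior weight (prior times the signal likelihoods) for each of the two hypotheses:
  lateral movement: 0.33 × 0.31 × 0.75 = 0.076725
  insider misuse: 0.19 × 0.69 × 0.51 = 0.066861
Odds(lateral movement : insider misuse) = 0.076725 / 0.066861 ≈ 1.15.

1.15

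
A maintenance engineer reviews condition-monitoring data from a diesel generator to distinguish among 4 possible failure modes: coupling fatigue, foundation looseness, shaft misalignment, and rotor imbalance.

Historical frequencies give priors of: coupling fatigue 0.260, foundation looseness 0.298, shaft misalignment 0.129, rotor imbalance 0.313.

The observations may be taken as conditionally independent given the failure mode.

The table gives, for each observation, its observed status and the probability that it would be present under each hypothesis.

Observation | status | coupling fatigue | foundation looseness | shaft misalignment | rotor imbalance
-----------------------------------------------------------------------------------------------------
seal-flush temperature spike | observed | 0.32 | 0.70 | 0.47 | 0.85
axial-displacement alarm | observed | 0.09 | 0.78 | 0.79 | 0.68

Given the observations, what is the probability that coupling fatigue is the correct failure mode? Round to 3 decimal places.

0.019

By Bayes' rule with conditional independence, the unnormalized weight for each hypothesis is prior × ∏ likelihoods:
  coupling fatigue: 0.260 × 0.32 × 0.09 = 0.007488
  foundation looseness: 0.298 × 0.70 × 0.78 = 0.16271
  shaft misalignment: 0.129 × 0.47 × 0.79 = 0.047898
  rotor imbalance: 0.313 × 0.85 × 0.68 = 0.18091
Normalizing constant Z = 0.007488 + 0.16271 + 0.047898 + 0.18091 = 0.39901.
P(coupling fatigue | evidence) = 0.007488 / 0.39901 ≈ 0.019.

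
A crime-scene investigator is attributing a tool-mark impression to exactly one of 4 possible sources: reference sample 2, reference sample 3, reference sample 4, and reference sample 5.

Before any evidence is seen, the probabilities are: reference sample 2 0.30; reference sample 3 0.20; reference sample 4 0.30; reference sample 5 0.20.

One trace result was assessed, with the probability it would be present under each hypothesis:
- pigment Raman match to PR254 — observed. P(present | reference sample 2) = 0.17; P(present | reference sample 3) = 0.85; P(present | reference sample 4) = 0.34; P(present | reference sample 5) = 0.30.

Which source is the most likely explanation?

reference sample 3

For each hypothesis, the unnormalized posterior weight is prior × likelihood:
  reference sample 2: 0.30 × 0.17 = 0.051
  reference sample 3: 0.20 × 0.85 = 0.17
  reference sample 4: 0.30 × 0.34 = 0.102
  reference sample 5: 0.20 × 0.30 = 0.06
The unnormalized weights sum to 0.383.
P(reference sample 2 | evidence) ≈ 0.051 / 0.383 ≈ 0.133
P(reference sample 3 | evidence) ≈ 0.17 / 0.383 ≈ 0.444
P(reference sample 4 | evidence) ≈ 0.102 / 0.383 ≈ 0.266
P(reference sample 5 | evidence) ≈ 0.06 / 0.383 ≈ 0.157
The largest is 0.444, so reference sample 3 is most probable.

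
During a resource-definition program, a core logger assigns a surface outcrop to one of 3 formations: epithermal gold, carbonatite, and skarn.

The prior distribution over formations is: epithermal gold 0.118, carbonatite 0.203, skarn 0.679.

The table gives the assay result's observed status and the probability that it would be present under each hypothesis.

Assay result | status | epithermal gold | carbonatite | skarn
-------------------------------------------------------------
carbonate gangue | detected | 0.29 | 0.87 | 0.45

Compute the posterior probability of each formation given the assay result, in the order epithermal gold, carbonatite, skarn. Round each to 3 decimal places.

0.066, 0.342, 0.592

For each hypothesis, the unnormalized posterior weight is prior × likelihood:
  epithermal gold: 0.118 × 0.29 = 0.03422
  carbonatite: 0.203 × 0.87 = 0.17661
  skarn: 0.679 × 0.45 = 0.30555
Marginal likelihood of the evidence = 0.51638.
P(epithermal gold | evidence) = 0.03422 / 0.51638 ≈ 0.066
P(carbonatite | evidence) = 0.17661 / 0.51638 ≈ 0.342
P(skarn | evidence) = 0.30555 / 0.51638 ≈ 0.592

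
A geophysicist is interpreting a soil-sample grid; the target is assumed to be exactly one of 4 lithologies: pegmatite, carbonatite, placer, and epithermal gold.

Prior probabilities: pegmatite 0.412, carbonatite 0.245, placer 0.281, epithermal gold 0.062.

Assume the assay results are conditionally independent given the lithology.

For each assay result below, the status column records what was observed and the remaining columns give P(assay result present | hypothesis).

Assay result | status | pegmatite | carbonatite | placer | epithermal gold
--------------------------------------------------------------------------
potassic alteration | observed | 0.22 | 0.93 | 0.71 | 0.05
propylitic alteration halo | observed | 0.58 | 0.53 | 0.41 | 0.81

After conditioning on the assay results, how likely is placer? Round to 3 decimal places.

0.317

Multiply each prior by the joint likelihood of the assay result pattern:
  pegmatite: 0.412 × 0.22 × 0.58 = 0.052571
  carbonatite: 0.245 × 0.93 × 0.53 = 0.12076
  placer: 0.281 × 0.71 × 0.41 = 0.081799
  epithermal gold: 0.062 × 0.05 × 0.81 = 0.002511
The unnormalized weights sum to 0.25764.
P(placer | evidence) = 0.081799 / 0.25764 ≈ 0.317.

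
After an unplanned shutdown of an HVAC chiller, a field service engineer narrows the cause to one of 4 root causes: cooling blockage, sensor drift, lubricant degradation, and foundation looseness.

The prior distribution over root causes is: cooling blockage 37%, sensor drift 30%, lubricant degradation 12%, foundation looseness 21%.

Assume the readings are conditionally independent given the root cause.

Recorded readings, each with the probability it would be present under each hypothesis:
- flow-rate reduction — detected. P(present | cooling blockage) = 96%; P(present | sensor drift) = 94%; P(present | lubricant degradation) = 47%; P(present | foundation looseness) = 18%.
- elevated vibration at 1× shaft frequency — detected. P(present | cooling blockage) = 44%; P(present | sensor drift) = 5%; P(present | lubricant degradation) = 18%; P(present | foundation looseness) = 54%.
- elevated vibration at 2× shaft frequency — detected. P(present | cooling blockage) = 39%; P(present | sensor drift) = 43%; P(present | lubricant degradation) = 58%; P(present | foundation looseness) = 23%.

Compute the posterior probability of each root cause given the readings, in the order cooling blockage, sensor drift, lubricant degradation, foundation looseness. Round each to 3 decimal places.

Multiply each prior by the joint likelihood of the reading pattern:
  cooling blockage: 0.37 × 0.96 × 0.44 × 0.39 = 0.060952
  sensor drift: 0.30 × 0.94 × 0.05 × 0.43 = 0.006063
  lubricant degradation: 0.12 × 0.47 × 0.18 × 0.58 = 0.0058882
  foundation looseness: 0.21 × 0.18 × 0.54 × 0.23 = 0.0046948
The unnormalized weights sum to 0.077598.
P(cooling blockage | evidence) = 0.060952 / 0.077598 ≈ 0.785
P(sensor drift | evidence) = 0.006063 / 0.077598 ≈ 0.078
P(lubricant degradation | evidence) = 0.0058882 / 0.077598 ≈ 0.076
P(foundation looseness | evidence) = 0.0046948 / 0.077598 ≈ 0.061

0.785, 0.078, 0.076, 0.061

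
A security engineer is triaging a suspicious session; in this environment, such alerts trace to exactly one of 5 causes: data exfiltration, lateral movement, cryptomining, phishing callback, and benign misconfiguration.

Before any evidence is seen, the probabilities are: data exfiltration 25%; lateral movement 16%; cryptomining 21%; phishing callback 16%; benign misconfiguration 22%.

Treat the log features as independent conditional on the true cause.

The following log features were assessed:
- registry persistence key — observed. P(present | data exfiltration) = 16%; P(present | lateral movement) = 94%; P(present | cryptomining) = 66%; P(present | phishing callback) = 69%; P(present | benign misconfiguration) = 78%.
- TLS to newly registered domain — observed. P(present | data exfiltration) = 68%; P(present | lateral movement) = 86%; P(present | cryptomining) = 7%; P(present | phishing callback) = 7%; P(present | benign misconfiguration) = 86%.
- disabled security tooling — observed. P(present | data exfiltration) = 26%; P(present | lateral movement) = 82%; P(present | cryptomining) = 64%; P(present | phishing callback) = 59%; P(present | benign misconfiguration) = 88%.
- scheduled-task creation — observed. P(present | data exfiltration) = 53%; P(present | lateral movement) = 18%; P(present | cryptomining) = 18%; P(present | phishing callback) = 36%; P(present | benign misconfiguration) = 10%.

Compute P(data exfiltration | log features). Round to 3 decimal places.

Multiply each prior by the joint likelihood of the log feature pattern:
  data exfiltration: 0.25 × 0.16 × 0.68 × 0.26 × 0.53 = 0.0037482
  lateral movement: 0.16 × 0.94 × 0.86 × 0.82 × 0.18 = 0.019091
  cryptomining: 0.21 × 0.66 × 0.07 × 0.64 × 0.18 = 0.0011177
  phishing callback: 0.16 × 0.69 × 0.07 × 0.59 × 0.36 = 0.0016414
  benign misconfiguration: 0.22 × 0.78 × 0.86 × 0.88 × 0.10 = 0.012987
The unnormalized weights sum to 0.038585.
P(data exfiltration | evidence) = 0.0037482 / 0.038585 ≈ 0.097.

0.097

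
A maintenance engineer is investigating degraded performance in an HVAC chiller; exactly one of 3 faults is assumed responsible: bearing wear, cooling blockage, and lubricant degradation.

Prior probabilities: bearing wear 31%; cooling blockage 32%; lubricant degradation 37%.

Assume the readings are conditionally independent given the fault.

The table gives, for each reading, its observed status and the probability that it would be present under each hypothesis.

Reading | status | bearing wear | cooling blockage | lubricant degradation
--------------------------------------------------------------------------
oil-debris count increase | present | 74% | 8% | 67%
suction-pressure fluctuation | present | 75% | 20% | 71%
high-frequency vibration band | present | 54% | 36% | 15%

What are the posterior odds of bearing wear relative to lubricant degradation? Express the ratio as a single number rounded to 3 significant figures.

Posterior odds equal prior odds times the likelihood ratio; only the two competing hypotheses matter.
  bearing wear: 0.31 × 0.74 × 0.75 × 0.54 = 0.092907
  lubricant degradation: 0.37 × 0.67 × 0.71 × 0.15 = 0.026401
Posterior odds = 0.092907 / 0.026401 ≈ 3.52.

3.52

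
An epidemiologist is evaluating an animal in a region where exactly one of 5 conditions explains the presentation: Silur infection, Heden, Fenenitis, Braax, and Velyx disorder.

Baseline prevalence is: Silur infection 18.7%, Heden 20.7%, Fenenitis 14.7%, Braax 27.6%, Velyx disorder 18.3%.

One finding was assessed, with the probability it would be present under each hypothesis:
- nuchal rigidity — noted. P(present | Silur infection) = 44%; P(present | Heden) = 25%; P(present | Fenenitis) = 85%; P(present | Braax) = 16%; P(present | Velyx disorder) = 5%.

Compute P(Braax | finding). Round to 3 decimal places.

Multiply each prior by the likelihood of the finding:
  Silur infection: 0.187 × 0.44 = 0.08228
  Heden: 0.207 × 0.25 = 0.05175
  Fenenitis: 0.147 × 0.85 = 0.12495
  Braax: 0.276 × 0.16 = 0.04416
  Velyx disorder: 0.183 × 0.05 = 0.00915
Marginal likelihood of the evidence = 0.31229.
P(Braax | evidence) = 0.04416 / 0.31229 ≈ 0.141.

0.141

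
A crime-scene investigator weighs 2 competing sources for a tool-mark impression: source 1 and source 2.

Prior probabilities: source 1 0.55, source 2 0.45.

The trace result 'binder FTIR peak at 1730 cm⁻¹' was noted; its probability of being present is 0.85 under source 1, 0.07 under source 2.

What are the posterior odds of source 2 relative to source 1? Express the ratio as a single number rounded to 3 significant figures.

The normalizing constant cancels in an odds ratio, so compute prior × likelihood for the two hypotheses only:
  source 2: 0.45 × 0.07 = 0.0315
  source 1: 0.55 × 0.85 = 0.4675
Posterior odds = 0.0315 / 0.4675 ≈ 0.0674.

0.0674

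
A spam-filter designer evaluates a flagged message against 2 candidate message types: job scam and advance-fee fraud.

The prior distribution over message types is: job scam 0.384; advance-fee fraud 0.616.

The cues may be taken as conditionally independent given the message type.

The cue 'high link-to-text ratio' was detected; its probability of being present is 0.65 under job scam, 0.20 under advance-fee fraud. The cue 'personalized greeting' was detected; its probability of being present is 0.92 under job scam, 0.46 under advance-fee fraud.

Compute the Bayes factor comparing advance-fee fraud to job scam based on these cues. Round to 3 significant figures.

Joint likelihood of the cue pattern under each hypothesis:
  advance-fee fraud: 0.20 × 0.46 = 0.092
  job scam: 0.65 × 0.92 = 0.598
Bayes factor = 0.092 / 0.598 ≈ 0.154

0.154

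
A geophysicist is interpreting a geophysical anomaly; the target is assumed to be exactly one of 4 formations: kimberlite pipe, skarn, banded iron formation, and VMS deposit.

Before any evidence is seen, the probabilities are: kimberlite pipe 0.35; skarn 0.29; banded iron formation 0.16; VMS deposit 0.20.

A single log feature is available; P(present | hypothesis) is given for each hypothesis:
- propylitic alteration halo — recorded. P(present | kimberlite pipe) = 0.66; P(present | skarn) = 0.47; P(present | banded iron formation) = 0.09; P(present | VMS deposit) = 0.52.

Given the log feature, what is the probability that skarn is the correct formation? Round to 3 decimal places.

Multiply each prior by the likelihood of the log feature:
  kimberlite pipe: 0.35 × 0.66 = 0.231
  skarn: 0.29 × 0.47 = 0.1363
  banded iron formation: 0.16 × 0.09 = 0.0144
  VMS deposit: 0.20 × 0.52 = 0.104
The unnormalized weights sum to 0.4857.
P(skarn | evidence) = 0.1363 / 0.4857 ≈ 0.281.

0.281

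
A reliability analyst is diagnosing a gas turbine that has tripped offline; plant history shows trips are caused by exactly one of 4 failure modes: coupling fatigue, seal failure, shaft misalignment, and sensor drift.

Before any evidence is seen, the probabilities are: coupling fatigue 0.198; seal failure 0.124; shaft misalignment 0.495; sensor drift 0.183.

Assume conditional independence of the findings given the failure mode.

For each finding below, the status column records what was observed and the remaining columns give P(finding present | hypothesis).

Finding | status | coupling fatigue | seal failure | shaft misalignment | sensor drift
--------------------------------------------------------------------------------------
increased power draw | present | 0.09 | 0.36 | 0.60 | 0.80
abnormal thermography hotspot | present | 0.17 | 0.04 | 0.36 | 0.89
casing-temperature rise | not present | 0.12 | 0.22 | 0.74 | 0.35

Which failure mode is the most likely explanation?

By Bayes' rule with conditional independence, the unnormalized weight for each hypothesis is prior × ∏ likelihoods (using 1 − P(present | H) for each absent finding):
  coupling fatigue: 0.198 × 0.09 × 0.17 × (1 − 0.12) = 0.0026659
  seal failure: 0.124 × 0.36 × 0.04 × (1 − 0.22) = 0.0013928
  shaft misalignment: 0.495 × 0.60 × 0.36 × (1 − 0.74) = 0.027799
  sensor drift: 0.183 × 0.80 × 0.89 × (1 − 0.35) = 0.084692
The unnormalized weights sum to 0.11655.
P(coupling fatigue | evidence) ≈ 0.0026659 / 0.11655 ≈ 0.023
P(seal failure | evidence) ≈ 0.0013928 / 0.11655 ≈ 0.012
P(shaft misalignment | evidence) ≈ 0.027799 / 0.11655 ≈ 0.239
P(sensor drift | evidence) ≈ 0.084692 / 0.11655 ≈ 0.727
The largest is 0.727, so sensor drift is most probable.

sensor drift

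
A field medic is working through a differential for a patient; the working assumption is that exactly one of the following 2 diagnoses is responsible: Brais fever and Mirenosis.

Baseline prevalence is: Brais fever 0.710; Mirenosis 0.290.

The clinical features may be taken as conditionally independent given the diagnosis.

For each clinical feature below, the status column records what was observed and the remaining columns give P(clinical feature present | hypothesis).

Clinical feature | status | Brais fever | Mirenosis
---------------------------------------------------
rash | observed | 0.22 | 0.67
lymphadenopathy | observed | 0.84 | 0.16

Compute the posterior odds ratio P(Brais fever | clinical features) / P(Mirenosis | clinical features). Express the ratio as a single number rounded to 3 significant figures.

4.22

Posterior odds equal prior odds times the likelihood ratio; only the two competing hypotheses matter.
  Brais fever: 0.710 × 0.22 × 0.84 = 0.13121
  Mirenosis: 0.290 × 0.67 × 0.16 = 0.031088
Odds(Brais fever : Mirenosis) = 0.13121 / 0.031088 ≈ 4.22.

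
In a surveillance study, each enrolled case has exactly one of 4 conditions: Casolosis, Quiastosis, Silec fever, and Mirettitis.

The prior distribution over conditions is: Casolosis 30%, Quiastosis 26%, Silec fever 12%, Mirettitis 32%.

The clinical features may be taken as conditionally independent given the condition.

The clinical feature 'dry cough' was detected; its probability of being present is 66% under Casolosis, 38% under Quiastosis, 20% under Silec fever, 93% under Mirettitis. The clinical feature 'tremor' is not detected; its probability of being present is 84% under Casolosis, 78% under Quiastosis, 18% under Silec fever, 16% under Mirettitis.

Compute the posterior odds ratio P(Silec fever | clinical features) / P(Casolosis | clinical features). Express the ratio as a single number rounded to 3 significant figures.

0.621

Posterior odds equal prior odds times the likelihood ratio; only the two competing hypotheses matter (using 1 − P(present | H) for each absent clinical feature).
  Silec fever: 0.12 × 0.20 × (1 − 0.18) = 0.01968
  Casolosis: 0.30 × 0.66 × (1 − 0.84) = 0.03168
Odds(Silec fever : Casolosis) = 0.01968 / 0.03168 ≈ 0.621.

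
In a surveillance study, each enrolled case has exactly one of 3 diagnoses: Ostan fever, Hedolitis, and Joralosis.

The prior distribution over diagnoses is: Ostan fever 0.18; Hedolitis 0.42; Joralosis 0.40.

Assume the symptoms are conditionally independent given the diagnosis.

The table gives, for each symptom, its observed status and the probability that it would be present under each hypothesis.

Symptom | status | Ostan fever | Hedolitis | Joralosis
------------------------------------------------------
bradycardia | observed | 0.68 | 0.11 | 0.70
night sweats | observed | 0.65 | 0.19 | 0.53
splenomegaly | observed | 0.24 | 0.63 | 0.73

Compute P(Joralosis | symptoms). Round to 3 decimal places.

Multiply each prior by the joint likelihood of the symptom pattern:
  Ostan fever: 0.18 × 0.68 × 0.65 × 0.24 = 0.019094
  Hedolitis: 0.42 × 0.11 × 0.19 × 0.63 = 0.0055301
  Joralosis: 0.40 × 0.70 × 0.53 × 0.73 = 0.10833
Marginal likelihood of the evidence = 0.13296.
P(Joralosis | evidence) = 0.10833 / 0.13296 ≈ 0.815.

0.815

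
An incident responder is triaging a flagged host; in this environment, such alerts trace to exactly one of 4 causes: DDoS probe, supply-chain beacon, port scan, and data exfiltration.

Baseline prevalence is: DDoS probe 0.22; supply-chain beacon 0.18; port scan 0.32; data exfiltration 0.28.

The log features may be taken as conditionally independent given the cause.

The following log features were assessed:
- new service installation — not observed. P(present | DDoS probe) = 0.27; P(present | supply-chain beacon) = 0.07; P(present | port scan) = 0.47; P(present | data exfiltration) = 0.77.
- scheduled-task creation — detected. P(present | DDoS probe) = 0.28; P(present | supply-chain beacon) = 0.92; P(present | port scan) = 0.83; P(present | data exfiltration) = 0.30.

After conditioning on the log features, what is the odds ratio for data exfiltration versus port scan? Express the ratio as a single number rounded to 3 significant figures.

The normalizing constant cancels in an odds ratio, so compute prior × likelihood for the two hypotheses only (using 1 − P(present | H) for each absent log feature):
  data exfiltration: 0.28 × (1 − 0.77) × 0.30 = 0.01932
  port scan: 0.32 × (1 − 0.47) × 0.83 = 0.14077
Odds(data exfiltration : port scan) = 0.01932 / 0.14077 ≈ 0.137.

0.137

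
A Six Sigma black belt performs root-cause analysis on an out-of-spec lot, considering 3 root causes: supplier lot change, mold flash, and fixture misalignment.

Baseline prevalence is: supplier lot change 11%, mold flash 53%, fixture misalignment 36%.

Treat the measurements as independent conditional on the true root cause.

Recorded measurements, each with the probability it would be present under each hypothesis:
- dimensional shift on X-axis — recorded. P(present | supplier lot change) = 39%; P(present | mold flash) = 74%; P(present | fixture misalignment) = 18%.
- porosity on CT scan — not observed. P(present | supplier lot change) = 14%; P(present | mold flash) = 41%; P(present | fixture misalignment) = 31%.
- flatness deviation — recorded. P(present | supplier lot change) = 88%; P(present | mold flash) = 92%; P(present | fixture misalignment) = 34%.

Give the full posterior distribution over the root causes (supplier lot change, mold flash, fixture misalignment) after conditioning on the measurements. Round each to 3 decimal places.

0.125, 0.817, 0.058

By Bayes' rule with conditional independence, the unnormalized weight for each hypothesis is prior × ∏ likelihoods (using 1 − P(present | H) for each absent measurement):
  supplier lot change: 0.11 × 0.39 × (1 − 0.14) × 0.88 = 0.032467
  mold flash: 0.53 × 0.74 × (1 − 0.41) × 0.92 = 0.21289
  fixture misalignment: 0.36 × 0.18 × (1 − 0.31) × 0.34 = 0.015202
The unnormalized weights sum to 0.26055.
P(supplier lot change | evidence) = 0.032467 / 0.26055 ≈ 0.125
P(mold flash | evidence) = 0.21289 / 0.26055 ≈ 0.817
P(fixture misalignment | evidence) = 0.015202 / 0.26055 ≈ 0.058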